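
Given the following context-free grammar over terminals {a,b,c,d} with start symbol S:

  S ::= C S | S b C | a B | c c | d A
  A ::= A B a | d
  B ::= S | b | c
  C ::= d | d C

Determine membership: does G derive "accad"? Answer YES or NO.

CNF form of G:
  S -> C S | S X6 | T0 B | T2 T2 | T3 A
  A -> A X4 | d
  B -> C S | S X5 | T0 B | T2 T2 | T3 A | b | c
  C -> T3 C | d
  T0 -> a
  T1 -> b
  T2 -> c
  T3 -> d
  X4 -> B T0
  X5 -> T1 C
  X6 -> T1 C

Fill CYK table bottom-up:
  cell(0,0) a: {T0}  orig:{}
  cell(1,1) c: {B,T2}  orig:{B}
  cell(2,2) c: {B,T2}  orig:{B}
  cell(3,3) a: {T0}  orig:{}
  cell(4,4) d: {A,C,T3}  orig:{A,C}
  cell(0,1) ac: {B,S}
  cell(1,2) cc: {B,S}
  cell(2,3) ca: {X4}  orig:{}
  cell(3,4) ad: ∅
  cell(0,2) acc: {B,S}
  cell(1,3) cca: {X4}  orig:{}
  cell(2,4) cad: ∅
  cell(0,3) acca: {X4}  orig:{}
  cell(1,4) ccad: ∅
  cell(0,4) accad: ∅

S ∉ T[0,4] ⇒ NO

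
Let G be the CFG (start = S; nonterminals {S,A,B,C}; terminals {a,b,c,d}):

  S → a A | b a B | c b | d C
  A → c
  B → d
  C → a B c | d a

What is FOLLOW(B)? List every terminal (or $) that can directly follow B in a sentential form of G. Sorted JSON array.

Compute FIRST by fixpoint:
[1]
  A via A→c: +{c}
  B via B→d: +{d}
  C via C→a B c: +{a}
  C via C→d a: +{d}
  S via S→a A: +{a}
  S via S→b a B: +{b}
  S via S→c b: +{c}
  S via S→d C: +{d}
  FIRST(S)={a,b,c,d}  FIRST(A)={c}  FIRST(B)={d}  FIRST(C)={a,d}
[2] (stable)
  FIRST(S)={a,b,c,d}  FIRST(A)={c}  FIRST(B)={d}  FIRST(C)={a,d}

FOLLOW iteration:
FOLLOW(S) := {$}
iter 1:
  C→a B c: FOLLOW(B) ⊇ FIRST(c) = {c}; new: +{c}
  S→a A: FOLLOW(A) ⊇ FOLLOW(S) ⊇ {$}; new: +{$}
  S→b a B: FOLLOW(B) ⊇ FOLLOW(S) ⊇ {$}; new: +{$}
  S→d C: FOLLOW(C) ⊇ FOLLOW(S) ⊇ {$}; new: +{$}
  FOLLOW[S]={$}  FOLLOW[A]={$}  FOLLOW[B]={$,c}  FOLLOW[C]={$}
iter 2: — fixpoint
  FOLLOW[S]={$}  FOLLOW[A]={$}  FOLLOW[B]={$,c}  FOLLOW[C]={$}

FOLLOW(B) = ["$", "c"]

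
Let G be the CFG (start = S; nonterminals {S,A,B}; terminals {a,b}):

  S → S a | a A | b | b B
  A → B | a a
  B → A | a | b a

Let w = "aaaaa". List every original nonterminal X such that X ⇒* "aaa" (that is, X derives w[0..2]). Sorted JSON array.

Convert to CNF:
  S -> S T0 | T0 A | T1 B | b
  A -> T0 T0 | T1 T0 | a
  B -> T0 T0 | T1 T0 | a
  T0 -> a
  T1 -> b

CYK table (by increasing span) — only the sub-triangle for w[0..2]:
  [0..0]={A,B,T0}  "a"  orig:{A,B}
  [1..1]={A,B,T0}  "a"  orig:{A,B}
  [2..2]={A,B,T0}  "a"  orig:{A,B}
  [0..1]={A,B,S}  "aa"
  [1..2]={A,B,S}  "aa"
  [0..2]={S}  "aaa"

Original NTs in T[0,2] deriving "aaa": ["S"]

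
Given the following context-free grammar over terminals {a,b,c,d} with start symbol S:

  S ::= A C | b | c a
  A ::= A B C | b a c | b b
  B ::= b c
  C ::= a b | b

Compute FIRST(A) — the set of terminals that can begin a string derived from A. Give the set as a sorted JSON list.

FIRST sets, iterate to fixpoint:
round 1:
  A via A→b a c: +{b}
  B via B→b c: +{b}
  C via C→a b: +{a}
  C via C→b: +{b}
  S via S→A C: +{b}
  S via S→c a: +{c}
  S: {b,c}  A: {b}  B: {b}  C: {a,b}
round 2: done
  S: {b,c}  A: {b}  B: {b}  C: {a,b}

FIRST(A) = ["b"]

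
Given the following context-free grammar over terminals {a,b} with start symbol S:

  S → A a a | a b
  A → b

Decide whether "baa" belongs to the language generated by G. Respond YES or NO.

Convert to CNF:
  S -> A X2 | T0 T1
  A -> b
  T0 -> a
  T1 -> b
  X2 -> T0 T0

CYK table (by increasing span):
  [0..0]={A,T1}  "b"  orig:{A}
  [1..1]={T0}  "a"  orig:{}
  [2..2]={T0}  "a"  orig:{}
  [0..1]=∅  "ba"
  [1..2]={X2}  "aa"  orig:{}
  [0..2]={S}  "baa"

S ∈ T[0,2] ⇒ YES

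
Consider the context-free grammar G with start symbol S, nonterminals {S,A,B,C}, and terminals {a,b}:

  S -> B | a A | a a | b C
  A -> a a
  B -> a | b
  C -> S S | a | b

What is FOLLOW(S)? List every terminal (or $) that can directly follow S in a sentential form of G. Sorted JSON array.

FIRST sets, iterate to fixpoint:
round 1:
  A via A→a a: +{a}
  B via B→a: +{a}
  B via B→b: +{b}
  C via C→a: +{a}
  C via C→b: +{b}
  S via S→B: +{a,b}
  S: {a,b}  A: {a}  B: {a,b}  C: {a,b}
round 2: (stable)
  S: {a,b}  A: {a}  B: {a,b}  C: {a,b}

Compute FOLLOW by fixpoint:
FOLLOW(S) := {$}
iter 1:
  C→S S: FOLLOW(S) ⊇ FIRST(S) = {a,b}; new: +{a,b}
  S→B: FOLLOW(B) ⊇ FOLLOW(S) ⊇ {$,a,b}; new: +{$,a,b}
  S→a A: FOLLOW(A) ⊇ FOLLOW(S) ⊇ {$,a,b}; new: +{$,a,b}
  S→b C: FOLLOW(C) ⊇ FOLLOW(S) ⊇ {$,a,b}; new: +{$,a,b}
  S: {$,a,b}  A: {$,a,b}  B: {$,a,b}  C: {$,a,b}
iter 2: done
  S: {$,a,b}  A: {$,a,b}  B: {$,a,b}  C: {$,a,b}

FOLLOW(S) = ["$", "a", "b"]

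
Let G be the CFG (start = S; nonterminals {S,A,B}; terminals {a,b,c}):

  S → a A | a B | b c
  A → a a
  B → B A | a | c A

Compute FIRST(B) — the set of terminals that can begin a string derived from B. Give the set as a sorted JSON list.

FIRST iteration:
pass 1:
  A via A→a a: +{a}
  B via B→a: +{a}
  B via B→c A: +{c}
  S via S→a A: +{a}
  S via S→b c: +{b}
  FIRST[S]={a,b}  FIRST[A]={a}  FIRST[B]={a,c}
pass 2: — fixpoint
  FIRST[S]={a,b}  FIRST[A]={a}  FIRST[B]={a,c}

FIRST(B) = ["a", "c"]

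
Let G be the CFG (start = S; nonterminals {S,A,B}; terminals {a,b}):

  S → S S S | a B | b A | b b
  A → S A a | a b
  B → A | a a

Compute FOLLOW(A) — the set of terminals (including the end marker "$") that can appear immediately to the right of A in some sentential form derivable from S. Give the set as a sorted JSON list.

Compute FIRST by fixpoint:
round 1:
  A via A→a b: +{a}
  B via B→A: +{a}
  S via S→a B: +{a}
  S via S→b A: +{b}
  FIRST(S)={a,b}  FIRST(A)={a}  FIRST(B)={a}
round 2:
  A via A→S A a: +{b}
  B via B→A: +{b}
  FIRST(S)={a,b}  FIRST(A)={a,b}  FIRST(B)={a,b}
round 3: (stable)
  FIRST(S)={a,b}  FIRST(A)={a,b}  FIRST(B)={a,b}

Compute FOLLOW by fixpoint:
FOLLOW(S) := {$}
iter 1:
  A→S A a: FOLLOW(S) ⊇ FIRST(A) = {a,b}; new: +{a,b}
  A→S A a: FOLLOW(A) ⊇ FIRST(a) = {a}; new: +{a}
  S→a B: FOLLOW(B) ⊇ FOLLOW(S) ⊇ {$,a,b}; new: +{$,a,b}
  S→b A: FOLLOW(A) ⊇ FOLLOW(S) ⊇ {$,a,b}; new: +{$,b}
  FOLLOW[S]={$,a,b}  FOLLOW[A]={$,a,b}  FOLLOW[B]={$,a,b}
iter 2: — fixpoint
  FOLLOW[S]={$,a,b}  FOLLOW[A]={$,a,b}  FOLLOW[B]={$,a,b}

FOLLOW(A) = ["$", "a", "b"]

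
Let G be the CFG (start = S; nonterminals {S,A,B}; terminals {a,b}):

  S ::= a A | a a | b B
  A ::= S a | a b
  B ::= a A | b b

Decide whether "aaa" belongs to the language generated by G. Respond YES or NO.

CNF form of G:
  S -> T0 A | T0 T0 | T1 B
  A -> S T0 | T0 T1
  B -> T0 A | T1 T1
  T0 -> a
  T1 -> b

CYK fill:
  [0..0]={T0}  "a"  orig:{}
  [1..1]={T0}  "a"  orig:{}
  [2..2]={T0}  "a"  orig:{}
  [0..1]={S}  "aa"
  [1..2]={S}  "aa"
  [0..2]={A}  "aaa"

S ∉ T[0,2] ⇒ NO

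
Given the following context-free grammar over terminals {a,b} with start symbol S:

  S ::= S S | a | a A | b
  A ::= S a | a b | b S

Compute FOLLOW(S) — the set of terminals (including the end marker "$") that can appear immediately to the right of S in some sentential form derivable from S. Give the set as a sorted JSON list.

FIRST iteration:
iter 1:
  A via A→a b: +{a}
  A via A→b S: +{b}
  S via S→a: +{a}
  S via S→b: +{b}
  FIRST[S]={a,b}  FIRST[A]={a,b}
iter 2: (stable)
  FIRST[S]={a,b}  FIRST[A]={a,b}

FOLLOW sets:
FOLLOW(S) := {$}
round 1:
  A→S a: FOLLOW(S) ⊇ FIRST(a) = {a}; new: +{a}
  S→S S: FOLLOW(S) ⊇ FIRST(S) = {a,b}; new: +{b}
  S→a A: FOLLOW(A) ⊇ FOLLOW(S) ⊇ {$,a,b}; new: +{$,a,b}
  S: {$,a,b}  A: {$,a,b}
round 2: done
  S: {$,a,b}  A: {$,a,b}

FOLLOW(S) = ["$", "a", "b"]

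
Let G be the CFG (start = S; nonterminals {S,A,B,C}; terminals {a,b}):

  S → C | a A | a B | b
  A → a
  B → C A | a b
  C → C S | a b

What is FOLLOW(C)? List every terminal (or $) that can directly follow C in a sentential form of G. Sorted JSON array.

Compute FIRST by fixpoint:
[1]
  A via A→a: +{a}
  B via B→a b: +{a}
  C via C→a b: +{a}
  S via S→C: +{a}
  S via S→b: +{b}
  S: {a,b}  A: {a}  B: {a}  C: {a}
[2] done
  S: {a,b}  A: {a}  B: {a}  C: {a}

FOLLOW sets:
initialize: $ ∈ FOLLOW(S)
pass 1:
  B→C A: FOLLOW(C) ⊇ FIRST(A) = {a}; new: +{a}
  C→C S: FOLLOW(C) ⊇ FIRST(S) = {a,b}; new: +{b}
  C→C S: FOLLOW(S) ⊇ FOLLOW(C) ⊇ {a,b}; new: +{a,b}
  S→C: FOLLOW(C) ⊇ FOLLOW(S) ⊇ {$,a,b}; new: +{$}
  S→a A: FOLLOW(A) ⊇ FOLLOW(S) ⊇ {$,a,b}; new: +{$,a,b}
  S→a B: FOLLOW(B) ⊇ FOLLOW(S) ⊇ {$,a,b}; new: +{$,a,b}
  FOLLOW[S]={$,a,b}  FOLLOW[A]={$,a,b}  FOLLOW[B]={$,a,b}  FOLLOW[C]={$,a,b}
pass 2: (stable)
  FOLLOW[S]={$,a,b}  FOLLOW[A]={$,a,b}  FOLLOW[B]={$,a,b}  FOLLOW[C]={$,a,b}

FOLLOW(C) = ["$", "a", "b"]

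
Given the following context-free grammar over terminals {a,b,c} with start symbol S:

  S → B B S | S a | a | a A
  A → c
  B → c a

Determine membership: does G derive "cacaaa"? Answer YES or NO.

CNF form of G:
  S -> B X2 | S T1 | T1 A | a
  A -> c
  B -> T0 T1
  T0 -> c
  T1 -> a
  X2 -> B S

CYK table (by increasing span):
  [0..0]={A,T0}  "c"  orig:{A}
  [1..1]={S,T1}  "a"  orig:{S}
  [2..2]={A,T0}  "c"  orig:{A}
  [3..3]={S,T1}  "a"  orig:{S}
  [4..4]={S,T1}  "a"  orig:{S}
  [5..5]={S,T1}  "a"  orig:{S}
  [0..1]={B}  "ca"
  [1..2]={S}  "ac"
  [2..3]={B}  "ca"
  [3..4]={S}  "aa"
  [4..5]={S}  "aa"
  [0..2]=∅  "cac"
  [1..3]={S}  "aca"
  [2..4]={X2}  "caa"  orig:{}
  [3..5]={S}  "aaa"
  [0..3]=∅  "caca"
  [1..4]={S}  "acaa"
  [2..5]={X2}  "caaa"  orig:{}
  [0..4]={S}  "cacaa"
  [1..5]={S}  "acaaa"
  [0..5]={S}  "cacaaa"

S ∈ T[0,5] ⇒ YES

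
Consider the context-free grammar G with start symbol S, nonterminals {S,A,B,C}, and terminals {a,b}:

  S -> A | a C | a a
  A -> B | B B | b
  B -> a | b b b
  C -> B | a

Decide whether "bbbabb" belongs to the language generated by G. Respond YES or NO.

Convert to CNF:
  S -> B B | T0 X5 | T1 C | T1 T1 | a | b
  A -> B B | T0 X2 | a | b
  B -> T0 X3 | a
  C -> T0 X4 | a
  T0 -> b
  T1 -> a
  X2 -> T0 T0
  X3 -> T0 T0
  X4 -> T0 T0
  X5 -> T0 T0

CYK fill:
  cell(0,0) b: {A,S,T0}  orig:{A,S}
  cell(1,1) b: {A,S,T0}  orig:{A,S}
  cell(2,2) b: {A,S,T0}  orig:{A,S}
  cell(3,3) a: {A,B,C,S,T1}  orig:{A,B,C,S}
  cell(4,4) b: {A,S,T0}  orig:{A,S}
  cell(5,5) b: {A,S,T0}  orig:{A,S}
  cell(0,1) bb: {X2,X3,X4,X5}  orig:{}
  cell(1,2) bb: {X2,X3,X4,X5}  orig:{}
  cell(2,3) ba: ∅
  cell(3,4) ab: ∅
  cell(4,5) bb: {X2,X3,X4,X5}  orig:{}
  cell(0,2) bbb: {A,B,C,S}
  cell(1,3) bba: ∅
  cell(2,4) bab: ∅
  cell(3,5) abb: ∅
  cell(0,3) bbba: {A,S}
  cell(1,4) bbab: ∅
  cell(2,5) babb: ∅
  cell(0,4) bbbab: ∅
  cell(1,5) bbabb: ∅
  cell(0,5) bbbabb: ∅

S ∉ T[0,5] ⇒ NO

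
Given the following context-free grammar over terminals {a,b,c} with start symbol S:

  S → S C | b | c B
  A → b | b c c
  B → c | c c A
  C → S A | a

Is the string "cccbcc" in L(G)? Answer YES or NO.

CNF form of G:
  S -> S C | T1 B | b
  A -> T0 X2 | b
  B -> T1 X3 | c
  C -> S A | a
  T0 -> b
  T1 -> c
  X2 -> T1 T1
  X3 -> T1 A

CYK fill:
  T[0,0] 'c' = {B,T1}  orig:{B}
  T[1,1] 'c' = {B,T1}  orig:{B}
  T[2,2] 'c' = {B,T1}  orig:{B}
  T[3,3] 'b' = {A,S,T0}  orig:{A,S}
  T[4,4] 'c' = {B,T1}  orig:{B}
  T[5,5] 'c' = {B,T1}  orig:{B}
  T[0,1] 'cc' = {S,X2}  orig:{S}
  T[1,2] 'cc' = {S,X2}  orig:{S}
  T[2,3] 'cb' = {X3}  orig:{}
  T[3,4] 'bc' = ∅
  T[4,5] 'cc' = {S,X2}  orig:{S}
  T[0,2] 'ccc' = ∅
  T[1,3] 'ccb' = {B,C}
  T[2,4] 'cbc' = ∅
  T[3,5] 'bcc' = {A}
  T[0,3] 'cccb' = {S}
  T[1,4] 'ccbc' = ∅
  T[2,5] 'cbcc' = {X3}  orig:{}
  T[0,4] 'cccbc' = ∅
  T[1,5] 'ccbcc' = {B,C}
  T[0,5] 'cccbcc' = {S}

S ∈ T[0,5] ⇒ YES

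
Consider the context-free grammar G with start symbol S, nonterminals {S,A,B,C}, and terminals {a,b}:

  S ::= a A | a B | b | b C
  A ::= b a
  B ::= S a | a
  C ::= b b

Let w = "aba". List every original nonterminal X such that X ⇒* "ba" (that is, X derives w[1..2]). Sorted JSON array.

Convert to CNF:
  S -> T0 C | T1 A | T1 B | b
  A -> T0 T1
  B -> S T1 | a
  C -> T0 T0
  T0 -> b
  T1 -> a

CYK fill, restricted to cells inside w[1..2]:
  cell(1,1) b: {S,T0}  orig:{S}
  cell(2,2) a: {B,T1}  orig:{B}
  cell(1,2) ba: {A,B}

Original NTs in T[1,2] deriving "ba": ["A", "B"]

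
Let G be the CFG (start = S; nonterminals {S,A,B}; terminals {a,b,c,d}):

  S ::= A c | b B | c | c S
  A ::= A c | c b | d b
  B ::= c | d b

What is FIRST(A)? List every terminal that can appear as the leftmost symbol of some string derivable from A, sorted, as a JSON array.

FIRST sets, iterate to fixpoint:
round 1:
  A via A→c b: +{c}
  A via A→d b: +{d}
  B via B→c: +{c}
  B via B→d b: +{d}
  S via S→A c: +{c,d}
  S via S→b B: +{b}
  FIRST(S)={b,c,d}  FIRST(A)={c,d}  FIRST(B)={c,d}
round 2: — fixpoint
  FIRST(S)={b,c,d}  FIRST(A)={c,d}  FIRST(B)={c,d}

FIRST(A) = ["c", "d"]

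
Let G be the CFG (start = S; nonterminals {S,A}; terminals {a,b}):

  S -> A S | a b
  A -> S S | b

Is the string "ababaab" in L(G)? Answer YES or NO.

CNF form of G:
  S -> A S | T0 T1
  A -> S S | b
  T0 -> a
  T1 -> b

Fill CYK table bottom-up:
  [0..0]={T0}  "a"  orig:{}
  [1..1]={A,T1}  "b"  orig:{A}
  [2..2]={T0}  "a"  orig:{}
  [3..3]={A,T1}  "b"  orig:{A}
  [4..4]={T0}  "a"  orig:{}
  [5..5]={T0}  "a"  orig:{}
  [6..6]={A,T1}  "b"  orig:{A}
  [0..1]={S}  "ab"
  [1..2]=∅  "ba"
  [2..3]={S}  "ab"
  [3..4]=∅  "ba"
  [4..5]=∅  "aa"
  [5..6]={S}  "ab"
  [0..2]=∅  "aba"
  [1..3]={S}  "bab"
  [2..4]=∅  "aba"
  [3..5]=∅  "baa"
  [4..6]=∅  "aab"
  [0..3]={A}  "abab"
  [1..4]=∅  "baba"
  [2..5]=∅  "abaa"
  [3..6]=∅  "baab"
  [0..4]=∅  "ababa"
  [1..5]=∅  "babaa"
  [2..6]=∅  "abaab"
  [0..5]=∅  "ababaa"
  [1..6]=∅  "babaab"
  [0..6]=∅  "ababaab"

S ∉ T[0,6] ⇒ NO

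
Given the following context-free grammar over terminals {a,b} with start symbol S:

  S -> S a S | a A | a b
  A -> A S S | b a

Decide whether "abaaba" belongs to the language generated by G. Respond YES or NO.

CNF form of G:
  S -> S X3 | T1 A | T1 T0
  A -> A X2 | T0 T1
  T0 -> b
  T1 -> a
  X2 -> S S
  X3 -> T1 S

Fill CYK table bottom-up:
  T[0,0] 'a' = {T1}  orig:{}
  T[1,1] 'b' = {T0}  orig:{}
  T[2,2] 'a' = {T1}  orig:{}
  T[3,3] 'a' = {T1}  orig:{}
  T[4,4] 'b' = {T0}  orig:{}
  T[5,5] 'a' = {T1}  orig:{}
  T[0,1] 'ab' = {S}
  T[1,2] 'ba' = {A}
  T[2,3] 'aa' = ∅
  T[3,4] 'ab' = {S}
  T[4,5] 'ba' = {A}
  T[0,2] 'aba' = {S}
  T[1,3] 'baa' = ∅
  T[2,4] 'aab' = {X3}  orig:{}
  T[3,5] 'aba' = {S}
  T[0,3] 'abaa' = ∅
  T[1,4] 'baab' = ∅
  T[2,5] 'aaba' = {X3}  orig:{}
  T[0,4] 'abaab' = {S,X2}  orig:{S}
  T[1,5] 'baaba' = ∅
  T[0,5] 'abaaba' = {S,X2}  orig:{S}

S ∈ T[0,5] ⇒ YES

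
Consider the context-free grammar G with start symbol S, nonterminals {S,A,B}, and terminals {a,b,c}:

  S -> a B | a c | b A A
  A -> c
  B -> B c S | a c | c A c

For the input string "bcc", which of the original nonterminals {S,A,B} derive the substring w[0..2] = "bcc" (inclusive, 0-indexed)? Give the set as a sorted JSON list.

CNF form of G:
  S -> T1 B | T1 T0 | T2 X5
  A -> c
  B -> B X3 | T0 X4 | T1 T0
  T0 -> c
  T1 -> a
  T2 -> b
  X3 -> T0 S
  X4 -> A T0
  X5 -> A A

CYK fill — only the sub-triangle for w[0..2]:
  [0..0]={T2}  "b"  orig:{}
  [1..1]={A,T0}  "c"  orig:{A}
  [2..2]={A,T0}  "c"  orig:{A}
  [0..1]=∅  "bc"
  [1..2]={X4,X5}  "cc"  orig:{}
  [0..2]={S}  "bcc"

Original NTs in T[0,2] deriving "bcc": ["S"]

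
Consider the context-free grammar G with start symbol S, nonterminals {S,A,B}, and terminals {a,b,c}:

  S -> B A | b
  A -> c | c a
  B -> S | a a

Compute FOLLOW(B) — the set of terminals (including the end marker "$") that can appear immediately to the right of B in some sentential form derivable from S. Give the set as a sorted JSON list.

FIRST iteration:
round 1:
  A via A→c: +{c}
  B via B→a a: +{a}
  S via S→B A: +{a}
  S via S→b: +{b}
  FIRST(S)={a,b}  FIRST(A)={c}  FIRST(B)={a}
round 2:
  B via B→S: +{b}
  FIRST(S)={a,b}  FIRST(A)={c}  FIRST(B)={a,b}
round 3: (stable)
  FIRST(S)={a,b}  FIRST(A)={c}  FIRST(B)={a,b}

FOLLOW sets:
initialize: $ ∈ FOLLOW(S)
round 1:
  S→B A: FOLLOW(B) ⊇ FIRST(A) = {c}; new: +{c}
  S→B A: FOLLOW(A) ⊇ FOLLOW(S) ⊇ {$}; new: +{$}
  FOLLOW(S)={$}  FOLLOW(A)={$}  FOLLOW(B)={c}
round 2:
  B→S: FOLLOW(S) ⊇ FOLLOW(B) ⊇ {c}; new: +{c}
  S→B A: FOLLOW(A) ⊇ FOLLOW(S) ⊇ {$,c}; new: +{c}
  FOLLOW(S)={$,c}  FOLLOW(A)={$,c}  FOLLOW(B)={c}
round 3: — fixpoint
  FOLLOW(S)={$,c}  FOLLOW(A)={$,c}  FOLLOW(B)={c}

FOLLOW(B) = ["c"]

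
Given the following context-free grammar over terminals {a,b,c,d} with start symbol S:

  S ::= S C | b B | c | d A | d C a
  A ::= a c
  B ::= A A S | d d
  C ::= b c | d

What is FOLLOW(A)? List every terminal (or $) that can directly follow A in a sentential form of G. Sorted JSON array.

FIRST iteration:
round 1:
  A via A→a c: +{a}
  B via B→A A S: +{a}
  B via B→d d: +{d}
  C via C→b c: +{b}
  C via C→d: +{d}
  S via S→b B: +{b}
  S via S→c: +{c}
  S via S→d A: +{d}
  S: {b,c,d}  A: {a}  B: {a,d}  C: {b,d}
round 2: done
  S: {b,c,d}  A: {a}  B: {a,d}  C: {b,d}

FOLLOW sets:
initialize: $ ∈ FOLLOW(S)
iter 1:
  B→A A S: FOLLOW(A) ⊇ FIRST(A) = {a}; new: +{a}
  B→A A S: FOLLOW(A) ⊇ FIRST(S) = {b,c,d}; new: +{b,c,d}
  S→S C: FOLLOW(S) ⊇ FIRST(C) = {b,d}; new: +{b,d}
  S→S C: FOLLOW(C) ⊇ FOLLOW(S) ⊇ {$,b,d}; new: +{$,b,d}
  S→b B: FOLLOW(B) ⊇ FOLLOW(S) ⊇ {$,b,d}; new: +{$,b,d}
  S→d A: FOLLOW(A) ⊇ FOLLOW(S) ⊇ {$,b,d}; new: +{$}
  S→d C a: FOLLOW(C) ⊇ FIRST(a) = {a}; new: +{a}
  FOLLOW[S]={$,b,d}  FOLLOW[A]={$,a,b,c,d}  FOLLOW[B]={$,b,d}  FOLLOW[C]={$,a,b,d}
iter 2: (stable)
  FOLLOW[S]={$,b,d}  FOLLOW[A]={$,a,b,c,d}  FOLLOW[B]={$,b,d}  FOLLOW[C]={$,a,b,d}

FOLLOW(A) = ["$", "a", "b", "c", "d"]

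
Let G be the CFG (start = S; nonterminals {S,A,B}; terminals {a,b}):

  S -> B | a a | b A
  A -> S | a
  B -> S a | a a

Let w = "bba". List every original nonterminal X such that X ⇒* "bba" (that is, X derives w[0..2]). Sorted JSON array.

Convert to CNF:
  S -> S T0 | T0 T0 | T1 A
  A -> S T0 | T0 T0 | T1 A | a
  B -> S T0 | T0 T0
  T0 -> a
  T1 -> b

Fill CYK table bottom-up (cells [i..j] with 0 ≤ i ≤ j ≤ 2 only):
  T[0,0] 'b' = {T1}  orig:{}
  T[1,1] 'b' = {T1}  orig:{}
  T[2,2] 'a' = {A,T0}  orig:{A}
  T[0,1] 'bb' = ∅
  T[1,2] 'ba' = {A,S}
  T[0,2] 'bba' = {A,S}

Original NTs in T[0,2] deriving "bba": ["A", "S"]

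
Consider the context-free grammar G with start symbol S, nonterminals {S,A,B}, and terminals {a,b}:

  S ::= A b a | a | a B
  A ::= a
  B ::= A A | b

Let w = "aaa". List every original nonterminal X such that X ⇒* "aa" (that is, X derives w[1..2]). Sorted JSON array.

Convert to CNF:
  S -> A X2 | T1 B | a
  A -> a
  B -> A A | b
  T0 -> b
  T1 -> a
  X2 -> T0 T1

CYK table (by increasing span), restricted to cells inside w[1..2]:
  [1..1]={A,S,T1}  "a"  orig:{A,S}
  [2..2]={A,S,T1}  "a"  orig:{A,S}
  [1..2]={B}  "aa"

Original NTs in T[1,2] deriving "aa": ["B"]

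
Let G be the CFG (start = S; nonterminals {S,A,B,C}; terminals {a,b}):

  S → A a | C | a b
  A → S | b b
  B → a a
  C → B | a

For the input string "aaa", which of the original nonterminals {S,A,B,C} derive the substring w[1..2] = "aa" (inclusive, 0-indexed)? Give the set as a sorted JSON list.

Convert to CNF:
  S -> A T0 | T0 T0 | T0 T1 | a
  A -> A T0 | T0 T0 | T0 T1 | T1 T1 | a
  B -> T0 T0
  C -> T0 T0 | a
  T0 -> a
  T1 -> b

CYK fill, restricted to cells inside w[1..2]:
  [1..1]={A,C,S,T0}  "a"  orig:{A,C,S}
  [2..2]={A,C,S,T0}  "a"  orig:{A,C,S}
  [1..2]={A,B,C,S}  "aa"

Original NTs in T[1,2] deriving "aa": ["A", "B", "C", "S"]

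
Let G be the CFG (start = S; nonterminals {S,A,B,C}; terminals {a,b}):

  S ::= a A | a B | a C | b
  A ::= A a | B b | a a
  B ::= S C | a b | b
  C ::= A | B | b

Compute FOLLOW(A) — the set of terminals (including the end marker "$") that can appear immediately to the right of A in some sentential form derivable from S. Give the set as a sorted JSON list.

FIRST iteration:
iter 1:
  A via A→a a: +{a}
  B via B→a b: +{a}
  B via B→b: +{b}
  C via C→A: +{a}
  C via C→B: +{b}
  S via S→a A: +{a}
  S via S→b: +{b}
  S: {a,b}  A: {a}  B: {a,b}  C: {a,b}
iter 2:
  A via A→B b: +{b}
  S: {a,b}  A: {a,b}  B: {a,b}  C: {a,b}
iter 3: (stable)
  S: {a,b}  A: {a,b}  B: {a,b}  C: {a,b}

FOLLOW sets:
initialize: $ ∈ FOLLOW(S)
pass 1:
  A→A a: FOLLOW(A) ⊇ FIRST(a) = {a}; new: +{a}
  A→B b: FOLLOW(B) ⊇ FIRST(b) = {b}; new: +{b}
  B→S C: FOLLOW(S) ⊇ FIRST(C) = {a,b}; new: +{a,b}
  B→S C: FOLLOW(C) ⊇ FOLLOW(B) ⊇ {b}; new: +{b}
  C→A: FOLLOW(A) ⊇ FOLLOW(C) ⊇ {b}; new: +{b}
  S→a A: FOLLOW(A) ⊇ FOLLOW(S) ⊇ {$,a,b}; new: +{$}
  S→a B: FOLLOW(B) ⊇ FOLLOW(S) ⊇ {$,a,b}; new: +{$,a}
  S→a C: FOLLOW(C) ⊇ FOLLOW(S) ⊇ {$,a,b}; new: +{$,a}
  S: {$,a,b}  A: {$,a,b}  B: {$,a,b}  C: {$,a,b}
pass 2: (stable)
  S: {$,a,b}  A: {$,a,b}  B: {$,a,b}  C: {$,a,b}

FOLLOW(A) = ["$", "a", "b"]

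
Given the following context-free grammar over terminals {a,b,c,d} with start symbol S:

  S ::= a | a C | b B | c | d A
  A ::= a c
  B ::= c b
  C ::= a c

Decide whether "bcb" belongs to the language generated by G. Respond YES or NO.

Convert to CNF:
  S -> T0 C | T2 B | T3 A | a | c
  A -> T0 T1
  B -> T1 T2
  C -> T0 T1
  T0 -> a
  T1 -> c
  T2 -> b
  T3 -> d

CYK fill:
  cell(0,0) b: {T2}  orig:{}
  cell(1,1) c: {S,T1}  orig:{S}
  cell(2,2) b: {T2}  orig:{}
  cell(0,1) bc: ∅
  cell(1,2) cb: {B}
  cell(0,2) bcb: {S}

S ∈ T[0,2] ⇒ YES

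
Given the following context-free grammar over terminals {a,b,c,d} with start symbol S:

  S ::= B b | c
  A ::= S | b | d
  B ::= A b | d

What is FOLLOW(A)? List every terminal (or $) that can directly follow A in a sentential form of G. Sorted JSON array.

FIRST sets, iterate to fixpoint:
iter 1:
  A via A→b: +{b}
  A via A→d: +{d}
  B via B→A b: +{b,d}
  S via S→B b: +{b,d}
  S via S→c: +{c}
  FIRST[S]={b,c,d}  FIRST[A]={b,d}  FIRST[B]={b,d}
iter 2:
  A via A→S: +{c}
  B via B→A b: +{c}
  FIRST[S]={b,c,d}  FIRST[A]={b,c,d}  FIRST[B]={b,c,d}
iter 3: (stable)
  FIRST[S]={b,c,d}  FIRST[A]={b,c,d}  FIRST[B]={b,c,d}

FOLLOW iteration:
seed FOLLOW(S) with $
[1]
  B→A b: FOLLOW(A) ⊇ FIRST(b) = {b}; new: +{b}
  S→B b: FOLLOW(B) ⊇ FIRST(b) = {b}; new: +{b}
  FOLLOW[S]={$}  FOLLOW[A]={b}  FOLLOW[B]={b}
[2]
  A→S: FOLLOW(S) ⊇ FOLLOW(A) ⊇ {b}; new: +{b}
  FOLLOW[S]={$,b}  FOLLOW[A]={b}  FOLLOW[B]={b}
[3] (stable)
  FOLLOW[S]={$,b}  FOLLOW[A]={b}  FOLLOW[B]={b}

FOLLOW(A) = ["b"]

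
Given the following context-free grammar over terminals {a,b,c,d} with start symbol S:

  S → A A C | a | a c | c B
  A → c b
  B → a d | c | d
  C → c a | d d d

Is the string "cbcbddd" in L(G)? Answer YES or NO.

Convert to CNF:
  S -> A X5 | T0 B | T2 T0 | a
  A -> T0 T1
  B -> T2 T3 | c | d
  C -> T0 T2 | T3 X4
  T0 -> c
  T1 -> b
  T2 -> a
  T3 -> d
  X4 -> T3 T3
  X5 -> A C

Fill CYK table bottom-up:
  cell(0,0) c: {B,T0}  orig:{B}
  cell(1,1) b: {T1}  orig:{}
  cell(2,2) c: {B,T0}  orig:{B}
  cell(3,3) b: {T1}  orig:{}
  cell(4,4) d: {B,T3}  orig:{B}
  cell(5,5) d: {B,T3}  orig:{B}
  cell(6,6) d: {B,T3}  orig:{B}
  cell(0,1) cb: {A}
  cell(1,2) bc: ∅
  cell(2,3) cb: {A}
  cell(3,4) bd: ∅
  cell(4,5) dd: {X4}  orig:{}
  cell(5,6) dd: {X4}  orig:{}
  cell(0,2) cbc: ∅
  cell(1,3) bcb: ∅
  cell(2,4) cbd: ∅
  cell(3,5) bdd: ∅
  cell(4,6) ddd: {C}
  cell(0,3) cbcb: ∅
  cell(1,4) bcbd: ∅
  cell(2,5) cbdd: ∅
  cell(3,6) bddd: ∅
  cell(0,4) cbcbd: ∅
  cell(1,5) bcbdd: ∅
  cell(2,6) cbddd: {X5}  orig:{}
  cell(0,5) cbcbdd: ∅
  cell(1,6) bcbddd: ∅
  cell(0,6) cbcbddd: {S}

S ∈ T[0,6] ⇒ YES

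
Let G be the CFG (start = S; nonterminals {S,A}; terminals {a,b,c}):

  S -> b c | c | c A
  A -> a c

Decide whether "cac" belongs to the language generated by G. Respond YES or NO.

Convert to CNF:
  S -> T1 A | T2 T1 | c
  A -> T0 T1
  T0 -> a
  T1 -> c
  T2 -> b

CYK table (by increasing span):
  [0..0]={S,T1}  "c"  orig:{S}
  [1..1]={T0}  "a"  orig:{}
  [2..2]={S,T1}  "c"  orig:{S}
  [0..1]=∅  "ca"
  [1..2]={A}  "ac"
  [0..2]={S}  "cac"

S ∈ T[0,2] ⇒ YES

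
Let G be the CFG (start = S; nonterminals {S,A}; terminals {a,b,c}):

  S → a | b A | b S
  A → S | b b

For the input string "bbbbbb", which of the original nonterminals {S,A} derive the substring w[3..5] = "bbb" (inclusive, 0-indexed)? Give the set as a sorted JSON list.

Convert to CNF:
  S -> T0 A | T0 S | a
  A -> T0 A | T0 S | T0 T0 | a
  T0 -> b

CYK fill (cells [i..j] with 3 ≤ i ≤ j ≤ 5 only):
  T[3,3] 'b' = {T0}  orig:{}
  T[4,4] 'b' = {T0}  orig:{}
  T[5,5] 'b' = {T0}  orig:{}
  T[3,4] 'bb' = {A}
  T[4,5] 'bb' = {A}
  T[3,5] 'bbb' = {A,S}

Original NTs in T[3,5] deriving "bbb": ["A", "S"]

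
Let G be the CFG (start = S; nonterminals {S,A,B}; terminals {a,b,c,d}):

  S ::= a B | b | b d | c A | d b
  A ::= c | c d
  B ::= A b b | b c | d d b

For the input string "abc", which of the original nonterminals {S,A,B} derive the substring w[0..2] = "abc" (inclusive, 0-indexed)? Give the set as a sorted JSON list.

CNF form of G:
  S -> T0 A | T1 T2 | T2 T1 | T3 B | b
  A -> T0 T1 | c
  B -> A X4 | T1 X5 | T2 T0
  T0 -> c
  T1 -> d
  T2 -> b
  T3 -> a
  X4 -> T2 T2
  X5 -> T1 T2

CYK fill — only the sub-triangle for w[0..2]:
  cell(0,0) a: {T3}  orig:{}
  cell(1,1) b: {S,T2}  orig:{S}
  cell(2,2) c: {A,T0}  orig:{A}
  cell(0,1) ab: ∅
  cell(1,2) bc: {B}
  cell(0,2) abc: {S}

Original NTs in T[0,2] deriving "abc": ["S"]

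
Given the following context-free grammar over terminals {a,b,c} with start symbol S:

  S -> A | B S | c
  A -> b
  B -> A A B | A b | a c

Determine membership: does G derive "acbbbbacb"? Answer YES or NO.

CNF form of G:
  S -> B S | b | c
  A -> b
  B -> A T0 | A X3 | T1 T2
  T0 -> b
  T1 -> a
  T2 -> c
  X3 -> A B

CYK table (by increasing span):
  [0..0]={T1}  "a"  orig:{}
  [1..1]={S,T2}  "c"  orig:{S}
  [2..2]={A,S,T0}  "b"  orig:{A,S}
  [3..3]={A,S,T0}  "b"  orig:{A,S}
  [4..4]={A,S,T0}  "b"  orig:{A,S}
  [5..5]={A,S,T0}  "b"  orig:{A,S}
  [6..6]={T1}  "a"  orig:{}
  [7..7]={S,T2}  "c"  orig:{S}
  [8..8]={A,S,T0}  "b"  orig:{A,S}
  [0..1]={B}  "ac"
  [1..2]=∅  "cb"
  [2..3]={B}  "bb"
  [3..4]={B}  "bb"
  [4..5]={B}  "bb"
  [5..6]=∅  "ba"
  [6..7]={B}  "ac"
  [7..8]=∅  "cb"
  [0..2]={S}  "acb"
  [1..3]=∅  "cbb"
  [2..4]={S,X3}  "bbb"  orig:{S}
  [3..5]={S,X3}  "bbb"  orig:{S}
  [4..6]=∅  "bba"
  [5..7]={X3}  "bac"  orig:{}
  [6..8]={S}  "acb"
  [0..3]=∅  "acbb"
  [1..4]=∅  "cbbb"
  [2..5]={B}  "bbbb"
  [3..6]=∅  "bbba"
  [4..7]={B}  "bbac"
  [5..8]=∅  "bacb"
  [0..4]={S}  "acbbb"
  [1..5]=∅  "cbbbb"
  [2..6]=∅  "bbbba"
  [3..7]={X3}  "bbbac"  orig:{}
  [4..8]={S}  "bbacb"
  [0..5]=∅  "acbbbb"
  [1..6]=∅  "cbbbba"
  [2..7]={B}  "bbbbac"
  [3..8]=∅  "bbbacb"
  [0..6]=∅  "acbbbba"
  [1..7]=∅  "cbbbbac"
  [2..8]={S}  "bbbbacb"
  [0..7]=∅  "acbbbbac"
  [1..8]=∅  "cbbbbacb"
  [0..8]={S}  "acbbbbacb"

S ∈ T[0,8] ⇒ YES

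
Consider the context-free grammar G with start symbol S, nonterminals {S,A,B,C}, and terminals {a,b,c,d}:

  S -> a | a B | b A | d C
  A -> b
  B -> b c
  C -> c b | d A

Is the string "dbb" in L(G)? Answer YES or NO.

Convert to CNF:
  S -> T0 A | T2 C | T3 B | a
  A -> b
  B -> T0 T1
  C -> T1 T0 | T2 A
  T0 -> b
  T1 -> c
  T2 -> d
  T3 -> a

Fill CYK table bottom-up:
  cell(0,0) d: {T2}  orig:{}
  cell(1,1) b: {A,T0}  orig:{A}
  cell(2,2) b: {A,T0}  orig:{A}
  cell(0,1) db: {C}
  cell(1,2) bb: {S}
  cell(0,2) dbb: ∅

S ∉ T[0,2] ⇒ NO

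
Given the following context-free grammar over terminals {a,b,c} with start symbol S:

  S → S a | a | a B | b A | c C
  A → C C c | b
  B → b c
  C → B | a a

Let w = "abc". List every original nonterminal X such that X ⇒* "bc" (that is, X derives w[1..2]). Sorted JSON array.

CNF form of G:
  S -> S T2 | T0 C | T1 A | T2 B | a
  A -> C X3 | b
  B -> T1 T0
  C -> T1 T0 | T2 T2
  T0 -> c
  T1 -> b
  T2 -> a
  X3 -> C T0

CYK fill — only the sub-triangle for w[1..2]:
  T[1,1] 'b' = {A,T1}  orig:{A}
  T[2,2] 'c' = {T0}  orig:{}
  T[1,2] 'bc' = {B,C}

Original NTs in T[1,2] deriving "bc": ["B", "C"]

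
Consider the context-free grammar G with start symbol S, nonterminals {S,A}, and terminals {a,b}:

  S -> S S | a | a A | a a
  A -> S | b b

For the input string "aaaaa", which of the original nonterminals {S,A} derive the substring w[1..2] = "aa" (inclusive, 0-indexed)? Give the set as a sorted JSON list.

CNF form of G:
  S -> S S | T0 A | T0 T0 | a
  A -> S S | T0 A | T0 T0 | T1 T1 | a
  T0 -> a
  T1 -> b

Fill CYK table bottom-up — only the sub-triangle for w[1..2]:
  T[1,1] 'a' = {A,S,T0}  orig:{A,S}
  T[2,2] 'a' = {A,S,T0}  orig:{A,S}
  T[1,2] 'aa' = {A,S}

Original NTs in T[1,2] deriving "aa": ["A", "S"]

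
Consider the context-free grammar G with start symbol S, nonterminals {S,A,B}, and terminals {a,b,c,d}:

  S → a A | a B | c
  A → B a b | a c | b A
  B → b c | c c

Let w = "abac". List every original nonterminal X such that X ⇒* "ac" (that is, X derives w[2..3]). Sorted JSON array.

CNF form of G:
  S -> T0 A | T0 B | c
  A -> B X3 | T0 T2 | T1 A
  B -> T1 T2 | T2 T2
  T0 -> a
  T1 -> b
  T2 -> c
  X3 -> T0 T1

CYK fill (cells [i..j] with 2 ≤ i ≤ j ≤ 3 only):
  cell(2,2) a: {T0}  orig:{}
  cell(3,3) c: {S,T2}  orig:{S}
  cell(2,3) ac: {A}

Original NTs in T[2,3] deriving "ac": ["A"]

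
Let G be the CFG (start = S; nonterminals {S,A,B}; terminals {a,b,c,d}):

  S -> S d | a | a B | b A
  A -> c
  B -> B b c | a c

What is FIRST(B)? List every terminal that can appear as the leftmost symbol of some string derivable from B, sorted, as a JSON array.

FIRST iteration:
round 1:
  A via A→c: +{c}
  B via B→a c: +{a}
  S via S→a: +{a}
  S via S→b A: +{b}
  FIRST(S)={a,b}  FIRST(A)={c}  FIRST(B)={a}
round 2: (stable)
  FIRST(S)={a,b}  FIRST(A)={c}  FIRST(B)={a}

FIRST(B) = ["a"]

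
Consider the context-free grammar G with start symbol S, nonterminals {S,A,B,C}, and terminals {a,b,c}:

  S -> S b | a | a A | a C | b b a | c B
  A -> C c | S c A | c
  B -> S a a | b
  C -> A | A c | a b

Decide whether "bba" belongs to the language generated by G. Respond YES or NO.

Convert to CNF:
  S -> S T2 | T0 B | T1 A | T1 C | T2 X6 | a
  A -> C T0 | S X3 | c
  B -> S X4 | b
  C -> A T0 | C T0 | S X5 | T1 T2 | c
  T0 -> c
  T1 -> a
  T2 -> b
  X3 -> T0 A
  X4 -> T1 T1
  X5 -> T0 A
  X6 -> T2 T1

Fill CYK table bottom-up:
  T[0,0] 'b' = {B,T2}  orig:{B}
  T[1,1] 'b' = {B,T2}  orig:{B}
  T[2,2] 'a' = {S,T1}  orig:{S}
  T[0,1] 'bb' = ∅
  T[1,2] 'ba' = {X6}  orig:{}
  T[0,2] 'bba' = {S}

S ∈ T[0,2] ⇒ YES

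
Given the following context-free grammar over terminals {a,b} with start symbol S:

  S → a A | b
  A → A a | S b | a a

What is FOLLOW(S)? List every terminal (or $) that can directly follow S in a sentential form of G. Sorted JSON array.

FIRST iteration:
[1]
  A via A→a a: +{a}
  S via S→a A: +{a}
  S via S→b: +{b}
  FIRST(S)={a,b}  FIRST(A)={a}
[2]
  A via A→S b: +{b}
  FIRST(S)={a,b}  FIRST(A)={a,b}
[3] done
  FIRST(S)={a,b}  FIRST(A)={a,b}

Compute FOLLOW by fixpoint:
seed FOLLOW(S) with $
round 1:
  A→A a: FOLLOW(A) ⊇ FIRST(a) = {a}; new: +{a}
  A→S b: FOLLOW(S) ⊇ FIRST(b) = {b}; new: +{b}
  S→a A: FOLLOW(A) ⊇ FOLLOW(S) ⊇ {$,b}; new: +{$,b}
  FOLLOW[S]={$,b}  FOLLOW[A]={$,a,b}
round 2: done
  FOLLOW[S]={$,b}  FOLLOW[A]={$,a,b}

FOLLOW(S) = ["$", "b"]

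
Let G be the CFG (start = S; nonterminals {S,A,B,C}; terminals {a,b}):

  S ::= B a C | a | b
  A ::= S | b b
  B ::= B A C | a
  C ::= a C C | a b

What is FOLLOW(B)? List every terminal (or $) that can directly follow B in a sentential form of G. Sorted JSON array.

FIRST iteration:
iter 1:
  A via A→b b: +{b}
  B via B→a: +{a}
  C via C→a C C: +{a}
  S via S→B a C: +{a}
  S via S→b: +{b}
  S: {a,b}  A: {b}  B: {a}  C: {a}
iter 2:
  A via A→S: +{a}
  S: {a,b}  A: {a,b}  B: {a}  C: {a}
iter 3: (no change)
  S: {a,b}  A: {a,b}  B: {a}  C: {a}

FOLLOW iteration:
seed FOLLOW(S) with $
iter 1:
  B→B A C: FOLLOW(B) ⊇ FIRST(A) = {a,b}; new: +{a,b}
  B→B A C: FOLLOW(A) ⊇ FIRST(C) = {a}; new: +{a}
  B→B A C: FOLLOW(C) ⊇ FOLLOW(B) ⊇ {a,b}; new: +{a,b}
  S→B a C: FOLLOW(C) ⊇ FOLLOW(S) ⊇ {$}; new: +{$}
  S: {$}  A: {a}  B: {a,b}  C: {$,a,b}
iter 2:
  A→S: FOLLOW(S) ⊇ FOLLOW(A) ⊇ {a}; new: +{a}
  S: {$,a}  A: {a}  B: {a,b}  C: {$,a,b}
iter 3: (no change)
  S: {$,a}  A: {a}  B: {a,b}  C: {$,a,b}

FOLLOW(B) = ["a", "b"]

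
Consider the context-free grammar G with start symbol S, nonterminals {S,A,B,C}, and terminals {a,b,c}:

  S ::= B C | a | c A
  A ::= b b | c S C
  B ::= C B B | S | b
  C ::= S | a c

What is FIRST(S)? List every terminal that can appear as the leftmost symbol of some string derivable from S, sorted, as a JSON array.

FIRST iteration:
iter 1:
  A via A→b b: +{b}
  A via A→c S C: +{c}
  B via B→b: +{b}
  C via C→a c: +{a}
  S via S→B C: +{b}
  S via S→a: +{a}
  S via S→c A: +{c}
  FIRST[S]={a,b,c}  FIRST[A]={b,c}  FIRST[B]={b}  FIRST[C]={a}
iter 2:
  B via B→C B B: +{a}
  B via B→S: +{c}
  C via C→S: +{b,c}
  FIRST[S]={a,b,c}  FIRST[A]={b,c}  FIRST[B]={a,b,c}  FIRST[C]={a,b,c}
iter 3: — fixpoint
  FIRST[S]={a,b,c}  FIRST[A]={b,c}  FIRST[B]={a,b,c}  FIRST[C]={a,b,c}

FIRST(S) = ["a", "b", "c"]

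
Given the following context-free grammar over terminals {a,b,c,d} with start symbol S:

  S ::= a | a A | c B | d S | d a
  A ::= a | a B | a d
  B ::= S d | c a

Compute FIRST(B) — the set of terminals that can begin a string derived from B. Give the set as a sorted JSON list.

Compute FIRST by fixpoint:
iter 1:
  A via A→a: +{a}
  B via B→c a: +{c}
  S via S→a: +{a}
  S via S→c B: +{c}
  S via S→d S: +{d}
  FIRST[S]={a,c,d}  FIRST[A]={a}  FIRST[B]={c}
iter 2:
  B via B→S d: +{a,d}
  FIRST[S]={a,c,d}  FIRST[A]={a}  FIRST[B]={a,c,d}
iter 3: (no change)
  FIRST[S]={a,c,d}  FIRST[A]={a}  FIRST[B]={a,c,d}

FIRST(B) = ["a", "c", "d"]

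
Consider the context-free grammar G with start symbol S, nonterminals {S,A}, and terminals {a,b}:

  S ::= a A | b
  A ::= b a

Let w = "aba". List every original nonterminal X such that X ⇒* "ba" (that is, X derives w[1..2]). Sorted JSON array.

Convert to CNF:
  S -> T1 A | b
  A -> T0 T1
  T0 -> b
  T1 -> a

Fill CYK table bottom-up, restricted to cells inside w[1..2]:
  [1..1]={S,T0}  "b"  orig:{S}
  [2..2]={T1}  "a"  orig:{}
  [1..2]={A}  "ba"

Original NTs in T[1,2] deriving "ba": ["A"]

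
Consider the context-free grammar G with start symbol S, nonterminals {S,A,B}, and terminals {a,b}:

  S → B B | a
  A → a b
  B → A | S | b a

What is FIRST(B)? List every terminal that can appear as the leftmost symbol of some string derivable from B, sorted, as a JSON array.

FIRST iteration:
round 1:
  A via A→a b: +{a}
  B via B→A: +{a}
  B via B→b a: +{b}
  S via S→B B: +{a,b}
  FIRST[S]={a,b}  FIRST[A]={a}  FIRST[B]={a,b}
round 2: (stable)
  FIRST[S]={a,b}  FIRST[A]={a}  FIRST[B]={a,b}

FIRST(B) = ["a", "b"]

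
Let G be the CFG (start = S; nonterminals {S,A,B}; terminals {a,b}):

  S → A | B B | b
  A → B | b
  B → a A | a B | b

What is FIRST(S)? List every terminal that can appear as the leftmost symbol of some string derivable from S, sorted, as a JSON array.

Compute FIRST by fixpoint:
iter 1:
  A via A→b: +{b}
  B via B→a A: +{a}
  B via B→b: +{b}
  S via S→A: +{b}
  S via S→B B: +{a}
  S: {a,b}  A: {b}  B: {a,b}
iter 2:
  A via A→B: +{a}
  S: {a,b}  A: {a,b}  B: {a,b}
iter 3: done
  S: {a,b}  A: {a,b}  B: {a,b}

FIRST(S) = ["a", "b"]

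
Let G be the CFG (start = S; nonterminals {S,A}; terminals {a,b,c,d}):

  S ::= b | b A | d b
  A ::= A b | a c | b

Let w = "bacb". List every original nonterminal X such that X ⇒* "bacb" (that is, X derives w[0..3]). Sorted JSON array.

CNF form of G:
  S -> T0 A | T3 T0 | b
  A -> A T0 | T1 T2 | b
  T0 -> b
  T1 -> a
  T2 -> c
  T3 -> d

CYK fill — only the sub-triangle for w[0..3]:
  T[0,0] 'b' = {A,S,T0}  orig:{A,S}
  T[1,1] 'a' = {T1}  orig:{}
  T[2,2] 'c' = {T2}  orig:{}
  T[3,3] 'b' = {A,S,T0}  orig:{A,S}
  T[0,1] 'ba' = ∅
  T[1,2] 'ac' = {A}
  T[2,3] 'cb' = ∅
  T[0,2] 'bac' = {S}
  T[1,3] 'acb' = {A}
  T[0,3] 'bacb' = {S}

Original NTs in T[0,3] deriving "bacb": ["S"]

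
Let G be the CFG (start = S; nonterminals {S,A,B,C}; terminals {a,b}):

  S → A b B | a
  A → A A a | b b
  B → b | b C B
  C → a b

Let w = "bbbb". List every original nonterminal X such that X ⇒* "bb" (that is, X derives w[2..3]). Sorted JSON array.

Convert to CNF:
  S -> A X4 | a
  A -> A X2 | T1 T1
  B -> T1 X3 | b
  C -> T0 T1
  T0 -> a
  T1 -> b
  X2 -> A T0
  X3 -> C B
  X4 -> T1 B

Fill CYK table bottom-up (cells [i..j] with 2 ≤ i ≤ j ≤ 3 only):
  [2..2]={B,T1}  "b"  orig:{B}
  [3..3]={B,T1}  "b"  orig:{B}
  [2..3]={A,X4}  "bb"  orig:{A}

Original NTs in T[2,3] deriving "bb": ["A"]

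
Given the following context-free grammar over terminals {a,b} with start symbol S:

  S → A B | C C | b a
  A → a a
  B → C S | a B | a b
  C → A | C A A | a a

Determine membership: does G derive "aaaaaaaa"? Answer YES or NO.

Convert to CNF:
  S -> A B | C C | T1 T0
  A -> T0 T0
  B -> C S | T0 B | T0 T1
  C -> C X2 | T0 T0
  T0 -> a
  T1 -> b
  X2 -> A A

CYK table (by increasing span):
  cell(0,0) a: {T0}  orig:{}
  cell(1,1) a: {T0}  orig:{}
  cell(2,2) a: {T0}  orig:{}
  cell(3,3) a: {T0}  orig:{}
  cell(4,4) a: {T0}  orig:{}
  cell(5,5) a: {T0}  orig:{}
  cell(6,6) a: {T0}  orig:{}
  cell(7,7) a: {T0}  orig:{}
  cell(0,1) aa: {A,C}
  cell(1,2) aa: {A,C}
  cell(2,3) aa: {A,C}
  cell(3,4) aa: {A,C}
  cell(4,5) aa: {A,C}
  cell(5,6) aa: {A,C}
  cell(6,7) aa: {A,C}
  cell(0,2) aaa: ∅
  cell(1,3) aaa: ∅
  cell(2,4) aaa: ∅
  cell(3,5) aaa: ∅
  cell(4,6) aaa: ∅
  cell(5,7) aaa: ∅
  cell(0,3) aaaa: {S,X2}  orig:{S}
  cell(1,4) aaaa: {S,X2}  orig:{S}
  cell(2,5) aaaa: {S,X2}  orig:{S}
  cell(3,6) aaaa: {S,X2}  orig:{S}
  cell(4,7) aaaa: {S,X2}  orig:{S}
  cell(0,4) aaaaa: ∅
  cell(1,5) aaaaa: ∅
  cell(2,6) aaaaa: ∅
  cell(3,7) aaaaa: ∅
  cell(0,5) aaaaaa: {B,C}
  cell(1,6) aaaaaa: {B,C}
  cell(2,7) aaaaaa: {B,C}
  cell(0,6) aaaaaaa: {B}
  cell(1,7) aaaaaaa: {B}
  cell(0,7) aaaaaaaa: {B,S}

S ∈ T[0,7] ⇒ YES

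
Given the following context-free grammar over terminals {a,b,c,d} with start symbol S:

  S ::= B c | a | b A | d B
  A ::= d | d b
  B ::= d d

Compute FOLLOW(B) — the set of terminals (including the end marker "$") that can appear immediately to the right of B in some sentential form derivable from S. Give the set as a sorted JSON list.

FIRST iteration:
iter 1:
  A via A→d: +{d}
  B via B→d d: +{d}
  S via S→B c: +{d}
  S via S→a: +{a}
  S via S→b A: +{b}
  FIRST(S)={a,b,d}  FIRST(A)={d}  FIRST(B)={d}
iter 2: (stable)
  FIRST(S)={a,b,d}  FIRST(A)={d}  FIRST(B)={d}

FOLLOW sets:
initialize: $ ∈ FOLLOW(S)
pass 1:
  S→B c: FOLLOW(B) ⊇ FIRST(c) = {c}; new: +{c}
  S→b A: FOLLOW(A) ⊇ FOLLOW(S) ⊇ {$}; new: +{$}
  S→d B: FOLLOW(B) ⊇ FOLLOW(S) ⊇ {$}; new: +{$}
  FOLLOW[S]={$}  FOLLOW[A]={$}  FOLLOW[B]={$,c}
pass 2: (no change)
  FOLLOW[S]={$}  FOLLOW[A]={$}  FOLLOW[B]={$,c}

FOLLOW(B) = ["$", "c"]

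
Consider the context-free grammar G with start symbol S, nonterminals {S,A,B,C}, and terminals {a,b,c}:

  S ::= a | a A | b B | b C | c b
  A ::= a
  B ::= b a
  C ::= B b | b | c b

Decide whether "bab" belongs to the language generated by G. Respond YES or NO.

CNF form of G:
  S -> T0 B | T0 C | T1 A | T2 T0 | a
  A -> a
  B -> T0 T1
  C -> B T0 | T2 T0 | b
  T0 -> b
  T1 -> a
  T2 -> c

CYK fill:
  [0..0]={C,T0}  "b"  orig:{C}
  [1..1]={A,S,T1}  "a"  orig:{A,S}
  [2..2]={C,T0}  "b"  orig:{C}
  [0..1]={B}  "ba"
  [1..2]=∅  "ab"
  [0..2]={C}  "bab"

S ∉ T[0,2] ⇒ NO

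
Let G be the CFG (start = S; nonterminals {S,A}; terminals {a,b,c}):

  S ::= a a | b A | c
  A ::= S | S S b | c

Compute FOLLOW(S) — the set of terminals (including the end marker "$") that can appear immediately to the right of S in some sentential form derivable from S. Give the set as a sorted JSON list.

Compute FIRST by fixpoint:
[1]
  A via A→c: +{c}
  S via S→a a: +{a}
  S via S→b A: +{b}
  S via S→c: +{c}
  S: {a,b,c}  A: {c}
[2]
  A via A→S: +{a,b}
  S: {a,b,c}  A: {a,b,c}
[3] done
  S: {a,b,c}  A: {a,b,c}

FOLLOW sets:
initialize: $ ∈ FOLLOW(S)
iter 1:
  A→S S b: FOLLOW(S) ⊇ FIRST(S) = {a,b,c}; new: +{a,b,c}
  S→b A: FOLLOW(A) ⊇ FOLLOW(S) ⊇ {$,a,b,c}; new: +{$,a,b,c}
  FOLLOW[S]={$,a,b,c}  FOLLOW[A]={$,a,b,c}
iter 2: (stable)
  FOLLOW[S]={$,a,b,c}  FOLLOW[A]={$,a,b,c}

FOLLOW(S) = ["$", "a", "b", "c"]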